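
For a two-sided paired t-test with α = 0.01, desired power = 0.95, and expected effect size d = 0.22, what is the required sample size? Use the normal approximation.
n = 369 pairs

Sample size formula (paired t-test, normal approximation):
n = ((z_{α/2} + z_β) / d)²

z_{α/2} = 2.576 (for α = 0.01, two-sided)
z_β = 1.645 (for power = 0.95)
d = 0.22

n = ((2.576 + 1.645) / 0.22)²
n = (19.186)²
n ≈ 368.10
Round up to the next whole number: n = 369 pairs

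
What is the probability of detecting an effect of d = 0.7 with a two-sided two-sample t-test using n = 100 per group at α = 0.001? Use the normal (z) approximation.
Power ≈ 0.95

Power calculation (two-sample t-test, normal approximation):
z_β = d · √(n/2) - z_{α/2}
z_β = 0.7 · √(100/2) - 3.291
z_β = 0.7 · 7.071 - 3.291
z_β = 1.659

Power = Φ(z_β) = Φ(1.659) ≈ 0.951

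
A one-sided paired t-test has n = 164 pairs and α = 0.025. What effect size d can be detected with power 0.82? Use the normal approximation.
d ≈ 0.22

Minimum detectable effect (paired t-test, normal approximation):
d = (z_α + z_β) / √n
d = (1.960 + 0.915) / √164
d = 2.875 / 12.806
d ≈ 0.22

By Cohen's convention (0.2 small / 0.5 medium / 0.8 large): small effect.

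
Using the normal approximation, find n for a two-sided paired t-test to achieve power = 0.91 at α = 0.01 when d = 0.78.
n = 26 pairs

Sample size formula (paired t-test, normal approximation):
n = ((z_{α/2} + z_β) / d)²

z_{α/2} = 2.576 (for α = 0.01, two-sided)
z_β = 1.341 (for power = 0.91)
d = 0.78

n = ((2.576 + 1.341) / 0.78)²
n = (5.022)²
n ≈ 25.22
Round up to the next whole number: n = 26 pairs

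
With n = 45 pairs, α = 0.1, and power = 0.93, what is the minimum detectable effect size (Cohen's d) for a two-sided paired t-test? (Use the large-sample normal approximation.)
d ≈ 0.47

Minimum detectable effect (paired t-test, normal approximation):
d = (z_{α/2} + z_β) / √n
d = (1.645 + 1.476) / √45
d = 3.121 / 6.708
d ≈ 0.47

By Cohen's convention (0.2 small / 0.5 medium / 0.8 large): small effect.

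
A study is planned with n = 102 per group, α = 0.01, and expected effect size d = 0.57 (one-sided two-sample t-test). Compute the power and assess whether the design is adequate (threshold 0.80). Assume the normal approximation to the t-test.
Power ≈ 0.96; the study is adequately powered (power ≥ 0.80)

Power calculation (two-sample t-test, normal approximation):
z_β = d · √(n/2) - z_α
z_β = 0.57 · √(102/2) - 2.326
z_β = 0.57 · 7.141 - 2.326
z_β = 1.744

Power = Φ(z_β) = Φ(1.744) ≈ 0.959

Effect size d = 0.57 is medium by Cohen's convention (0.2/0.5/0.8).

Threshold: power ≥ 0.80 is conventionally adequate.
Power ≈ 0.96 → the study is adequately powered (power ≥ 0.80).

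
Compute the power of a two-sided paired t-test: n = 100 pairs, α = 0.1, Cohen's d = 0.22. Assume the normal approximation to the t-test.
Power ≈ 0.71

Power calculation (paired t-test, normal approximation):
z_β = d · √n - z_{α/2}
z_β = 0.22 · √100 - 1.645
z_β = 0.22 · 10.000 - 1.645
z_β = 0.555

Power = Φ(z_β) = Φ(0.555) ≈ 0.711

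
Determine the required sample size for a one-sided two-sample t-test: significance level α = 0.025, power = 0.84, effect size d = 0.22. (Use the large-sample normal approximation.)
n = 361 per group

Sample size formula (two-sample t-test, normal approximation):
n = 2 · ((z_α + z_β) / d)²

z_α = 1.960 (for α = 0.025, one-sided)
z_β = 0.994 (for power = 0.84)
d = 0.22

n = 2 · ((1.960 + 0.994) / 0.22)²
n = 2 · (13.427)²
n ≈ 360.57
Round up to the next whole number: n = 361 per group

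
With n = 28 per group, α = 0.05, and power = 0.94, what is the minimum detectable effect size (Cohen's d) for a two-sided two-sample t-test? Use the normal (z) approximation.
d ≈ 0.94

Minimum detectable effect (two-sample t-test, normal approximation):
d = (z_{α/2} + z_β) / √(n/2)
d = (1.960 + 1.555) / √(28/2)
d = 3.515 / 3.742
d ≈ 0.94

By Cohen's convention (0.2 small / 0.5 medium / 0.8 large): large effect.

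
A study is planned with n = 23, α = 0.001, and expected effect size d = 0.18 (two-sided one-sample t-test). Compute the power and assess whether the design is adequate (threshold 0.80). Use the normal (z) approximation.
Power ≈ 0.01; the study is underpowered (power < 0.80)

Power calculation (one-sample t-test, normal approximation):
z_β = d · √n - z_{α/2}
z_β = 0.18 · √23 - 3.291
z_β = 0.18 · 4.796 - 3.291
z_β = -2.427

Power = Φ(z_β) = Φ(-2.427) ≈ 0.008

Effect size d = 0.18 is very small by Cohen's convention (0.2/0.5/0.8).

Threshold: power ≥ 0.80 is conventionally adequate.
Power ≈ 0.01 → the study is underpowered (power < 0.80).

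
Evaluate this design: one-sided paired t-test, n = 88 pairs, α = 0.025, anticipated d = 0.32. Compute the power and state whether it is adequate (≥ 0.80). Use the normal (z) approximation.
Power ≈ 0.85; the study is adequately powered (power ≥ 0.80)

Power calculation (paired t-test, normal approximation):
z_β = d · √n - z_α
z_β = 0.32 · √88 - 1.960
z_β = 0.32 · 9.381 - 1.960
z_β = 1.042

Power = Φ(z_β) = Φ(1.042) ≈ 0.851

Effect size d = 0.32 is small by Cohen's convention (0.2/0.5/0.8).

Threshold: power ≥ 0.80 is conventionally adequate.
Power ≈ 0.85 → the study is adequately powered (power ≥ 0.80).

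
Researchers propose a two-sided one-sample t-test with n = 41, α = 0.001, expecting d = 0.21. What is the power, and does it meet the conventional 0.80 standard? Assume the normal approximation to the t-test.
Power ≈ 0.03; the study is underpowered (power < 0.80)

Power calculation (one-sample t-test, normal approximation):
z_β = d · √n - z_{α/2}
z_β = 0.21 · √41 - 3.291
z_β = 0.21 · 6.403 - 3.291
z_β = -1.946

Power = Φ(z_β) = Φ(-1.946) ≈ 0.026

Effect size d = 0.21 is small by Cohen's convention (0.2/0.5/0.8).

Threshold: power ≥ 0.80 is conventionally adequate.
Power ≈ 0.03 → the study is underpowered (power < 0.80).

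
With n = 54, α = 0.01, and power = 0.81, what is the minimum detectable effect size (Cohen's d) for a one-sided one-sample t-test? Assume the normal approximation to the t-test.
d ≈ 0.44

Minimum detectable effect (one-sample t-test, normal approximation):
d = (z_α + z_β) / √n
d = (2.326 + 0.878) / √54
d = 3.204 / 7.348
d ≈ 0.44

By Cohen's convention (0.2 small / 0.5 medium / 0.8 large): small effect.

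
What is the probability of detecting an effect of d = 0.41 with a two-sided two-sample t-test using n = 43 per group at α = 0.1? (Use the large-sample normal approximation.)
Power ≈ 0.60

Power calculation (two-sample t-test, normal approximation):
z_β = d · √(n/2) - z_{α/2}
z_β = 0.41 · √(43/2) - 1.645
z_β = 0.41 · 4.637 - 1.645
z_β = 0.256

Power = Φ(z_β) = Φ(0.256) ≈ 0.601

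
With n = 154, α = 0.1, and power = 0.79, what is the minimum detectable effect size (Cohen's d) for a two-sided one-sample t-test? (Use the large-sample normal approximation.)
d ≈ 0.20

Minimum detectable effect (one-sample t-test, normal approximation):
d = (z_{α/2} + z_β) / √n
d = (1.645 + 0.806) / √154
d = 2.451 / 12.410
d ≈ 0.20

By Cohen's convention (0.2 small / 0.5 medium / 0.8 large): small effect.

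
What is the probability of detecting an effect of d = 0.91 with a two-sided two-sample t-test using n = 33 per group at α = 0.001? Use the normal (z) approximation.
Power ≈ 0.66

Power calculation (two-sample t-test, normal approximation):
z_β = d · √(n/2) - z_{α/2}
z_β = 0.91 · √(33/2) - 3.291
z_β = 0.91 · 4.062 - 3.291
z_β = 0.406

Power = Φ(z_β) = Φ(0.406) ≈ 0.658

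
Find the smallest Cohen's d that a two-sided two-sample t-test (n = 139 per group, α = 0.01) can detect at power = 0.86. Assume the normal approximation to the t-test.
d ≈ 0.44

Minimum detectable effect (two-sample t-test, normal approximation):
d = (z_{α/2} + z_β) / √(n/2)
d = (2.576 + 1.080) / √(139/2)
d = 3.656 / 8.337
d ≈ 0.44

By Cohen's convention (0.2 small / 0.5 medium / 0.8 large): small effect.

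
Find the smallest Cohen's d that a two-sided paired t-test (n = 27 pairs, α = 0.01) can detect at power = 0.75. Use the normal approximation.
d ≈ 0.63

Minimum detectable effect (paired t-test, normal approximation):
d = (z_{α/2} + z_β) / √n
d = (2.576 + 0.674) / √27
d = 3.250 / 5.196
d ≈ 0.63

By Cohen's convention (0.2 small / 0.5 medium / 0.8 large): medium effect.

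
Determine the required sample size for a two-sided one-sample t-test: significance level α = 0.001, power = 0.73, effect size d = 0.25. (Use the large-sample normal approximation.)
n = 244

Sample size formula (one-sample t-test, normal approximation):
n = ((z_{α/2} + z_β) / d)²

z_{α/2} = 3.291 (for α = 0.001, two-sided)
z_β = 0.613 (for power = 0.73)
d = 0.25

n = ((3.291 + 0.613) / 0.25)²
n = (15.616)²
n ≈ 243.86
Round up to the next whole number: n = 244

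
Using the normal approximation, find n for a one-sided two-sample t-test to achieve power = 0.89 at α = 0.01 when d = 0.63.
n = 64 per group

Sample size formula (two-sample t-test, normal approximation):
n = 2 · ((z_α + z_β) / d)²

z_α = 2.326 (for α = 0.01, one-sided)
z_β = 1.227 (for power = 0.89)
d = 0.63

n = 2 · ((2.326 + 1.227) / 0.63)²
n = 2 · (5.640)²
n ≈ 63.62
Round up to the next whole number: n = 64 per group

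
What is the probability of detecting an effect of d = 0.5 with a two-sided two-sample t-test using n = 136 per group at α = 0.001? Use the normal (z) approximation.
Power ≈ 0.80

Power calculation (two-sample t-test, normal approximation):
z_β = d · √(n/2) - z_{α/2}
z_β = 0.5 · √(136/2) - 3.291
z_β = 0.5 · 8.246 - 3.291
z_β = 0.833

Power = Φ(z_β) = Φ(0.833) ≈ 0.797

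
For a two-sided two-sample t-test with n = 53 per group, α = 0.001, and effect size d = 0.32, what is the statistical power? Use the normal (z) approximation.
Power ≈ 0.05

Power calculation (two-sample t-test, normal approximation):
z_β = d · √(n/2) - z_{α/2}
z_β = 0.32 · √(53/2) - 3.291
z_β = 0.32 · 5.148 - 3.291
z_β = -1.643

Power = Φ(z_β) = Φ(-1.643) ≈ 0.050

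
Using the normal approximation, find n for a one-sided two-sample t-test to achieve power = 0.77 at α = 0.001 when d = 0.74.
n = 54 per group

Sample size formula (two-sample t-test, normal approximation):
n = 2 · ((z_α + z_β) / d)²

z_α = 3.090 (for α = 0.001, one-sided)
z_β = 0.739 (for power = 0.77)
d = 0.74

n = 2 · ((3.090 + 0.739) / 0.74)²
n = 2 · (5.174)²
n ≈ 53.54
Round up to the next whole number: n = 54 per group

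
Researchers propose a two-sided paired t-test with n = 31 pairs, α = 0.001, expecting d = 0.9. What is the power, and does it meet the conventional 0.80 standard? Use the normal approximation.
Power ≈ 0.96; the study is adequately powered (power ≥ 0.80)

Power calculation (paired t-test, normal approximation):
z_β = d · √n - z_{α/2}
z_β = 0.9 · √31 - 3.291
z_β = 0.9 · 5.568 - 3.291
z_β = 1.720

Power = Φ(z_β) = Φ(1.720) ≈ 0.957

Effect size d = 0.9 is large by Cohen's convention (0.2/0.5/0.8).

Threshold: power ≥ 0.80 is conventionally adequate.
Power ≈ 0.96 → the study is adequately powered (power ≥ 0.80).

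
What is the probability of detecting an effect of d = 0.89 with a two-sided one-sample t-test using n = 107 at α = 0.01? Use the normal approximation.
Power ≈ 1.00

Power calculation (one-sample t-test, normal approximation):
z_β = d · √n - z_{α/2}
z_β = 0.89 · √107 - 2.576
z_β = 0.89 · 10.344 - 2.576
z_β = 6.630

Power = Φ(z_β) = Φ(6.630) ≈ 1.000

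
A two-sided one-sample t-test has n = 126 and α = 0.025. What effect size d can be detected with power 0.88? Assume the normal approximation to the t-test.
d ≈ 0.30

Minimum detectable effect (one-sample t-test, normal approximation):
d = (z_{α/2} + z_β) / √n
d = (2.241 + 1.175) / √126
d = 3.416 / 11.225
d ≈ 0.30

By Cohen's convention (0.2 small / 0.5 medium / 0.8 large): small effect.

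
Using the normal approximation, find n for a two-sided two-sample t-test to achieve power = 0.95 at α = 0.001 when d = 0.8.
n = 77 per group

Sample size formula (two-sample t-test, normal approximation):
n = 2 · ((z_{α/2} + z_β) / d)²

z_{α/2} = 3.291 (for α = 0.001, two-sided)
z_β = 1.645 (for power = 0.95)
d = 0.8

n = 2 · ((3.291 + 1.645) / 0.8)²
n = 2 · (6.170)²
n ≈ 76.14
Round up to the next whole number: n = 77 per group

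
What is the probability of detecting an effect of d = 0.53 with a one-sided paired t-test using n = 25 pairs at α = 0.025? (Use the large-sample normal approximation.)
Power ≈ 0.75

Power calculation (paired t-test, normal approximation):
z_β = d · √n - z_α
z_β = 0.53 · √25 - 1.960
z_β = 0.53 · 5.000 - 1.960
z_β = 0.690

Power = Φ(z_β) = Φ(0.690) ≈ 0.755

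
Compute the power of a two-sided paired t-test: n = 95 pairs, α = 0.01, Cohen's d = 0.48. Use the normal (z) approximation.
Power ≈ 0.98

Power calculation (paired t-test, normal approximation):
z_β = d · √n - z_{α/2}
z_β = 0.48 · √95 - 2.576
z_β = 0.48 · 9.747 - 2.576
z_β = 2.103

Power = Φ(z_β) = Φ(2.103) ≈ 0.982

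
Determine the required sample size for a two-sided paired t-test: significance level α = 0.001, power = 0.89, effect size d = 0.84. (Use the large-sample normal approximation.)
n = 29 pairs

Sample size formula (paired t-test, normal approximation):
n = ((z_{α/2} + z_β) / d)²

z_{α/2} = 3.291 (for α = 0.001, two-sided)
z_β = 1.227 (for power = 0.89)
d = 0.84

n = ((3.291 + 1.227) / 0.84)²
n = (5.379)²
n ≈ 28.93
Round up to the next whole number: n = 29 pairs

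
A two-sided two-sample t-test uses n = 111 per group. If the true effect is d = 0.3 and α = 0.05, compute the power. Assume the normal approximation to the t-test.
Power ≈ 0.61

Power calculation (two-sample t-test, normal approximation):
z_β = d · √(n/2) - z_{α/2}
z_β = 0.3 · √(111/2) - 1.960
z_β = 0.3 · 7.450 - 1.960
z_β = 0.275

Power = Φ(z_β) = Φ(0.275) ≈ 0.608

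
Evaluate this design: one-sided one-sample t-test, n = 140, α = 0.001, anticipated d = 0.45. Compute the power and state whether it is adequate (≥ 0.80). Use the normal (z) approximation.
Power ≈ 0.99; the study is adequately powered (power ≥ 0.80)

Power calculation (one-sample t-test, normal approximation):
z_β = d · √n - z_α
z_β = 0.45 · √140 - 3.090
z_β = 0.45 · 11.832 - 3.090
z_β = 2.234

Power = Φ(z_β) = Φ(2.234) ≈ 0.987

Effect size d = 0.45 is small by Cohen's convention (0.2/0.5/0.8).

Threshold: power ≥ 0.80 is conventionally adequate.
Power ≈ 0.99 → the study is adequately powered (power ≥ 0.80).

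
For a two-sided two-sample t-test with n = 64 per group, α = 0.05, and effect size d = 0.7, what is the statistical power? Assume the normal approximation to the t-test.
Power ≈ 0.98

Power calculation (two-sample t-test, normal approximation):
z_β = d · √(n/2) - z_{α/2}
z_β = 0.7 · √(64/2) - 1.960
z_β = 0.7 · 5.657 - 1.960
z_β = 2.000

Power = Φ(z_β) = Φ(2.000) ≈ 0.977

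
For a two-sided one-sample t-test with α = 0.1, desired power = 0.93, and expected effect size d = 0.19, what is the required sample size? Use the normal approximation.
n = 270

Sample size formula (one-sample t-test, normal approximation):
n = ((z_{α/2} + z_β) / d)²

z_{α/2} = 1.645 (for α = 0.1, two-sided)
z_β = 1.476 (for power = 0.93)
d = 0.19

n = ((1.645 + 1.476) / 0.19)²
n = (16.426)²
n ≈ 269.81
Round up to the next whole number: n = 270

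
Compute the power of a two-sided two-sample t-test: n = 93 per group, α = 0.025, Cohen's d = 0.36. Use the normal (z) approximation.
Power ≈ 0.58

Power calculation (two-sample t-test, normal approximation):
z_β = d · √(n/2) - z_{α/2}
z_β = 0.36 · √(93/2) - 2.241
z_β = 0.36 · 6.819 - 2.241
z_β = 0.213

Power = Φ(z_β) = Φ(0.213) ≈ 0.585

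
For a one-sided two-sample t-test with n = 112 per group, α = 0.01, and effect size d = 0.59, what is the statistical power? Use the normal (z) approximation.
Power ≈ 0.98

Power calculation (two-sample t-test, normal approximation):
z_β = d · √(n/2) - z_α
z_β = 0.59 · √(112/2) - 2.326
z_β = 0.59 · 7.483 - 2.326
z_β = 2.089

Power = Φ(z_β) = Φ(2.089) ≈ 0.982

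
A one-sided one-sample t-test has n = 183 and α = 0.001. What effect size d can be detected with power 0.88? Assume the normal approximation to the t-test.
d ≈ 0.32

Minimum detectable effect (one-sample t-test, normal approximation):
d = (z_α + z_β) / √n
d = (3.090 + 1.175) / √183
d = 4.265 / 13.528
d ≈ 0.32

By Cohen's convention (0.2 small / 0.5 medium / 0.8 large): small effect.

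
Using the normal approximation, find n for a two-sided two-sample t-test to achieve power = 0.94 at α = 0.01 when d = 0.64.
n = 84 per group

Sample size formula (two-sample t-test, normal approximation):
n = 2 · ((z_{α/2} + z_β) / d)²

z_{α/2} = 2.576 (for α = 0.01, two-sided)
z_β = 1.555 (for power = 0.94)
d = 0.64

n = 2 · ((2.576 + 1.555) / 0.64)²
n = 2 · (6.455)²
n ≈ 83.33
Round up to the next whole number: n = 84 per group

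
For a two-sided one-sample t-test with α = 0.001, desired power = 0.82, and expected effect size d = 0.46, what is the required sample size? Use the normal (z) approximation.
n = 84

Sample size formula (one-sample t-test, normal approximation):
n = ((z_{α/2} + z_β) / d)²

z_{α/2} = 3.291 (for α = 0.001, two-sided)
z_β = 0.915 (for power = 0.82)
d = 0.46

n = ((3.291 + 0.915) / 0.46)²
n = (9.143)²
n ≈ 83.59
Round up to the next whole number: n = 84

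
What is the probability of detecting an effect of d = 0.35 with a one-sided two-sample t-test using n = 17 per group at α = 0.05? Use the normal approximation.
Power ≈ 0.27

Power calculation (two-sample t-test, normal approximation):
z_β = d · √(n/2) - z_α
z_β = 0.35 · √(17/2) - 1.645
z_β = 0.35 · 2.915 - 1.645
z_β = -0.624

Power = Φ(z_β) = Φ(-0.624) ≈ 0.266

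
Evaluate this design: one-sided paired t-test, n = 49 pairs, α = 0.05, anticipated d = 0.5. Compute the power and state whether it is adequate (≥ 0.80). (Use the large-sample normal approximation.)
Power ≈ 0.97; the study is adequately powered (power ≥ 0.80)

Power calculation (paired t-test, normal approximation):
z_β = d · √n - z_α
z_β = 0.5 · √49 - 1.645
z_β = 0.5 · 7.000 - 1.645
z_β = 1.855

Power = Φ(z_β) = Φ(1.855) ≈ 0.968

Effect size d = 0.5 is medium by Cohen's convention (0.2/0.5/0.8).

Threshold: power ≥ 0.80 is conventionally adequate.
Power ≈ 0.97 → the study is adequately powered (power ≥ 0.80).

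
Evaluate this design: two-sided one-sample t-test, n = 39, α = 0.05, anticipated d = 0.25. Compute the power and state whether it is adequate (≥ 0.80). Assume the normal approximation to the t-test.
Power ≈ 0.35; the study is underpowered (power < 0.80)

Power calculation (one-sample t-test, normal approximation):
z_β = d · √n - z_{α/2}
z_β = 0.25 · √39 - 1.960
z_β = 0.25 · 6.245 - 1.960
z_β = -0.399

Power = Φ(z_β) = Φ(-0.399) ≈ 0.345

Effect size d = 0.25 is small by Cohen's convention (0.2/0.5/0.8).

Threshold: power ≥ 0.80 is conventionally adequate.
Power ≈ 0.35 → the study is underpowered (power < 0.80).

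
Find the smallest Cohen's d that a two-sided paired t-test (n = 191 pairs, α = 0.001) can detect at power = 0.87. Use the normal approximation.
d ≈ 0.32

Minimum detectable effect (paired t-test, normal approximation):
d = (z_{α/2} + z_β) / √n
d = (3.291 + 1.126) / √191
d = 4.417 / 13.820
d ≈ 0.32

By Cohen's convention (0.2 small / 0.5 medium / 0.8 large): small effect.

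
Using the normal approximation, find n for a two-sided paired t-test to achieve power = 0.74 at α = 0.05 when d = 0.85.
n = 10 pairs

Sample size formula (paired t-test, normal approximation):
n = ((z_{α/2} + z_β) / d)²

z_{α/2} = 1.960 (for α = 0.05, two-sided)
z_β = 0.643 (for power = 0.74)
d = 0.85

n = ((1.960 + 0.643) / 0.85)²
n = (3.062)²
n ≈ 9.38
Round up to the next whole number: n = 10 pairs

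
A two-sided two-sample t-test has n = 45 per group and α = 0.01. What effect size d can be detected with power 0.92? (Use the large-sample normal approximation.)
d ≈ 0.84

Minimum detectable effect (two-sample t-test, normal approximation):
d = (z_{α/2} + z_β) / √(n/2)
d = (2.576 + 1.405) / √(45/2)
d = 3.981 / 4.743
d ≈ 0.84

By Cohen's convention (0.2 small / 0.5 medium / 0.8 large): large effect.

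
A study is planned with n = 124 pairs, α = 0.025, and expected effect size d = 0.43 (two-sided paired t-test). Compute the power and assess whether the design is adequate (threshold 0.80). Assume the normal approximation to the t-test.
Power ≈ 0.99; the study is adequately powered (power ≥ 0.80)

Power calculation (paired t-test, normal approximation):
z_β = d · √n - z_{α/2}
z_β = 0.43 · √124 - 2.241
z_β = 0.43 · 11.136 - 2.241
z_β = 2.547

Power = Φ(z_β) = Φ(2.547) ≈ 0.995

Effect size d = 0.43 is small by Cohen's convention (0.2/0.5/0.8).

Threshold: power ≥ 0.80 is conventionally adequate.
Power ≈ 0.99 → the study is adequately powered (power ≥ 0.80).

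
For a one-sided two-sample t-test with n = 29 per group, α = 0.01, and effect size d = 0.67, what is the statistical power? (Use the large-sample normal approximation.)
Power ≈ 0.59

Power calculation (two-sample t-test, normal approximation):
z_β = d · √(n/2) - z_α
z_β = 0.67 · √(29/2) - 2.326
z_β = 0.67 · 3.808 - 2.326
z_β = 0.225

Power = Φ(z_β) = Φ(0.225) ≈ 0.589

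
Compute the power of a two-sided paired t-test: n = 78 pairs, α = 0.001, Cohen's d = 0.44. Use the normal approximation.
Power ≈ 0.72

Power calculation (paired t-test, normal approximation):
z_β = d · √n - z_{α/2}
z_β = 0.44 · √78 - 3.291
z_β = 0.44 · 8.832 - 3.291
z_β = 0.595

Power = Φ(z_β) = Φ(0.595) ≈ 0.724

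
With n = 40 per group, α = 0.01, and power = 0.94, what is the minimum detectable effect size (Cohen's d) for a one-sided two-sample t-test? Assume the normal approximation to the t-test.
d ≈ 0.87

Minimum detectable effect (two-sample t-test, normal approximation):
d = (z_α + z_β) / √(n/2)
d = (2.326 + 1.555) / √(40/2)
d = 3.881 / 4.472
d ≈ 0.87

By Cohen's convention (0.2 small / 0.5 medium / 0.8 large): large effect.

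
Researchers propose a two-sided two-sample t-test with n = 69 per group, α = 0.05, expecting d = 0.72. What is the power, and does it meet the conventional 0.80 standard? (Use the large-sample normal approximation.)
Power ≈ 0.99; the study is adequately powered (power ≥ 0.80)

Power calculation (two-sample t-test, normal approximation):
z_β = d · √(n/2) - z_{α/2}
z_β = 0.72 · √(69/2) - 1.960
z_β = 0.72 · 5.874 - 1.960
z_β = 2.269

Power = Φ(z_β) = Φ(2.269) ≈ 0.988

Effect size d = 0.72 is medium by Cohen's convention (0.2/0.5/0.8).

Threshold: power ≥ 0.80 is conventionally adequate.
Power ≈ 0.99 → the study is adequately powered (power ≥ 0.80).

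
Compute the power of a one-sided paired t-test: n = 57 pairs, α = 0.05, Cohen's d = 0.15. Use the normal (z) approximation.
Power ≈ 0.30

Power calculation (paired t-test, normal approximation):
z_β = d · √n - z_α
z_β = 0.15 · √57 - 1.645
z_β = 0.15 · 7.550 - 1.645
z_β = -0.512

Power = Φ(z_β) = Φ(-0.512) ≈ 0.304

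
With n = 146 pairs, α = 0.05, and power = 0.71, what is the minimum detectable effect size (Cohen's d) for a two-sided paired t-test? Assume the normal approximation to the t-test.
d ≈ 0.21

Minimum detectable effect (paired t-test, normal approximation):
d = (z_{α/2} + z_β) / √n
d = (1.960 + 0.553) / √146
d = 2.513 / 12.083
d ≈ 0.21

By Cohen's convention (0.2 small / 0.5 medium / 0.8 large): small effect.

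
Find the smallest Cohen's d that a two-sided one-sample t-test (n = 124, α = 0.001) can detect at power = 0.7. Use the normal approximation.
d ≈ 0.34

Minimum detectable effect (one-sample t-test, normal approximation):
d = (z_{α/2} + z_β) / √n
d = (3.291 + 0.524) / √124
d = 3.815 / 11.136
d ≈ 0.34

By Cohen's convention (0.2 small / 0.5 medium / 0.8 large): small effect.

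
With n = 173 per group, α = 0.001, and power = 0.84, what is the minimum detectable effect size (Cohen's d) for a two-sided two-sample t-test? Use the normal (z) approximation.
d ≈ 0.46

Minimum detectable effect (two-sample t-test, normal approximation):
d = (z_{α/2} + z_β) / √(n/2)
d = (3.291 + 0.994) / √(173/2)
d = 4.285 / 9.301
d ≈ 0.46

By Cohen's convention (0.2 small / 0.5 medium / 0.8 large): small effect.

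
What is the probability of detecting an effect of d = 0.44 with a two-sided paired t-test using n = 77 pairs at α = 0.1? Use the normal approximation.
Power ≈ 0.99

Power calculation (paired t-test, normal approximation):
z_β = d · √n - z_{α/2}
z_β = 0.44 · √77 - 1.645
z_β = 0.44 · 8.775 - 1.645
z_β = 2.216

Power = Φ(z_β) = Φ(2.216) ≈ 0.987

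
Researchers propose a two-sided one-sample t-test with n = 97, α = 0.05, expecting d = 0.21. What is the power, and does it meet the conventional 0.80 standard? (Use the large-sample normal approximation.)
Power ≈ 0.54; the study is underpowered (power < 0.80)

Power calculation (one-sample t-test, normal approximation):
z_β = d · √n - z_{α/2}
z_β = 0.21 · √97 - 1.960
z_β = 0.21 · 9.849 - 1.960
z_β = 0.108

Power = Φ(z_β) = Φ(0.108) ≈ 0.543

Effect size d = 0.21 is small by Cohen's convention (0.2/0.5/0.8).

Threshold: power ≥ 0.80 is conventionally adequate.
Power ≈ 0.54 → the study is underpowered (power < 0.80).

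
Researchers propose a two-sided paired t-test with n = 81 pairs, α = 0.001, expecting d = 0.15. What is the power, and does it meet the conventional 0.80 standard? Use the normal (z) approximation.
Power ≈ 0.03; the study is underpowered (power < 0.80)

Power calculation (paired t-test, normal approximation):
z_β = d · √n - z_{α/2}
z_β = 0.15 · √81 - 3.291
z_β = 0.15 · 9.000 - 3.291
z_β = -1.941

Power = Φ(z_β) = Φ(-1.941) ≈ 0.026

Effect size d = 0.15 is very small by Cohen's convention (0.2/0.5/0.8).

Threshold: power ≥ 0.80 is conventionally adequate.
Power ≈ 0.03 → the study is underpowered (power < 0.80).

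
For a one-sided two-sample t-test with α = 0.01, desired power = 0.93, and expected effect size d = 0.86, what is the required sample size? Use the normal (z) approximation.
n = 40 per group

Sample size formula (two-sample t-test, normal approximation):
n = 2 · ((z_α + z_β) / d)²

z_α = 2.326 (for α = 0.01, one-sided)
z_β = 1.476 (for power = 0.93)
d = 0.86

n = 2 · ((2.326 + 1.476) / 0.86)²
n = 2 · (4.421)²
n ≈ 39.09
Round up to the next whole number: n = 40 per group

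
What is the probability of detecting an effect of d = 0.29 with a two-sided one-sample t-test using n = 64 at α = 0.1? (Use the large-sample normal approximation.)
Power ≈ 0.75

Power calculation (one-sample t-test, normal approximation):
z_β = d · √n - z_{α/2}
z_β = 0.29 · √64 - 1.645
z_β = 0.29 · 8.000 - 1.645
z_β = 0.675

Power = Φ(z_β) = Φ(0.675) ≈ 0.750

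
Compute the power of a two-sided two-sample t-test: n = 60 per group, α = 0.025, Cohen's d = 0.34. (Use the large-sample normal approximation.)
Power ≈ 0.35

Power calculation (two-sample t-test, normal approximation):
z_β = d · √(n/2) - z_{α/2}
z_β = 0.34 · √(60/2) - 2.241
z_β = 0.34 · 5.477 - 2.241
z_β = -0.379

Power = Φ(z_β) = Φ(-0.379) ≈ 0.352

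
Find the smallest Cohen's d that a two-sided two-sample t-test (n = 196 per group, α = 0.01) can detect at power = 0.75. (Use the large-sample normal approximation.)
d ≈ 0.33

Minimum detectable effect (two-sample t-test, normal approximation):
d = (z_{α/2} + z_β) / √(n/2)
d = (2.576 + 0.674) / √(196/2)
d = 3.250 / 9.899
d ≈ 0.33

By Cohen's convention (0.2 small / 0.5 medium / 0.8 large): small effect.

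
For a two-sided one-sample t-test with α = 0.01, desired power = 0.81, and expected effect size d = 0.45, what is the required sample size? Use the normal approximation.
n = 59

Sample size formula (one-sample t-test, normal approximation):
n = ((z_{α/2} + z_β) / d)²

z_{α/2} = 2.576 (for α = 0.01, two-sided)
z_β = 0.878 (for power = 0.81)
d = 0.45

n = ((2.576 + 0.878) / 0.45)²
n = (7.676)²
n ≈ 58.92
Round up to the next whole number: n = 59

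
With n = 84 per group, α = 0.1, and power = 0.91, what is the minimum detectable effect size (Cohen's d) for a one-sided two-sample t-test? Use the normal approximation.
d ≈ 0.40

Minimum detectable effect (two-sample t-test, normal approximation):
d = (z_α + z_β) / √(n/2)
d = (1.282 + 1.341) / √(84/2)
d = 2.622 / 6.481
d ≈ 0.40

By Cohen's convention (0.2 small / 0.5 medium / 0.8 large): small effect.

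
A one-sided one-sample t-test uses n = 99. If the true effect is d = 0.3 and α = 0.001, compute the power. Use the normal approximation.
Power ≈ 0.46

Power calculation (one-sample t-test, normal approximation):
z_β = d · √n - z_α
z_β = 0.3 · √99 - 3.090
z_β = 0.3 · 9.950 - 3.090
z_β = -0.105

Power = Φ(z_β) = Φ(-0.105) ≈ 0.458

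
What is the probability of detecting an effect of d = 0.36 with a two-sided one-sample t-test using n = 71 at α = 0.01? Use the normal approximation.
Power ≈ 0.68

Power calculation (one-sample t-test, normal approximation):
z_β = d · √n - z_{α/2}
z_β = 0.36 · √71 - 2.576
z_β = 0.36 · 8.426 - 2.576
z_β = 0.458

Power = Φ(z_β) = Φ(0.458) ≈ 0.676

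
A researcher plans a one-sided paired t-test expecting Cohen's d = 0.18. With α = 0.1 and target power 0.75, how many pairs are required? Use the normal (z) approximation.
n = 119 pairs

Sample size formula (paired t-test, normal approximation):
n = ((z_α + z_β) / d)²

z_α = 1.282 (for α = 0.1, one-sided)
z_β = 0.674 (for power = 0.75)
d = 0.18

n = ((1.282 + 0.674) / 0.18)²
n = (10.867)²
n ≈ 118.09
Round up to the next whole number: n = 119 pairs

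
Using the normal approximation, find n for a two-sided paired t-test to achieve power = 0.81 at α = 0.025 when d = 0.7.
n = 20 pairs

Sample size formula (paired t-test, normal approximation):
n = ((z_{α/2} + z_β) / d)²

z_{α/2} = 2.241 (for α = 0.025, two-sided)
z_β = 0.878 (for power = 0.81)
d = 0.7

n = ((2.241 + 0.878) / 0.7)²
n = (4.456)²
n ≈ 19.86
Round up to the next whole number: n = 20 pairs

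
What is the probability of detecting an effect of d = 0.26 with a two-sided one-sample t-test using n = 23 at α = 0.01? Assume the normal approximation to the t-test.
Power ≈ 0.09

Power calculation (one-sample t-test, normal approximation):
z_β = d · √n - z_{α/2}
z_β = 0.26 · √23 - 2.576
z_β = 0.26 · 4.796 - 2.576
z_β = -1.329

Power = Φ(z_β) = Φ(-1.329) ≈ 0.092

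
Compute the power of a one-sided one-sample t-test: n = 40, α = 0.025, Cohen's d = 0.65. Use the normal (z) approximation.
Power ≈ 0.98

Power calculation (one-sample t-test, normal approximation):
z_β = d · √n - z_α
z_β = 0.65 · √40 - 1.960
z_β = 0.65 · 6.325 - 1.960
z_β = 2.151

Power = Φ(z_β) = Φ(2.151) ≈ 0.984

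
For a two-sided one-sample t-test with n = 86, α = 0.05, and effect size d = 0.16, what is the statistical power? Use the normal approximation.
Power ≈ 0.32

Power calculation (one-sample t-test, normal approximation):
z_β = d · √n - z_{α/2}
z_β = 0.16 · √86 - 1.960
z_β = 0.16 · 9.274 - 1.960
z_β = -0.476

Power = Φ(z_β) = Φ(-0.476) ≈ 0.317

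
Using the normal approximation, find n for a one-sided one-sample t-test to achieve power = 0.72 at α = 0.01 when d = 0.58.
n = 26

Sample size formula (one-sample t-test, normal approximation):
n = ((z_α + z_β) / d)²

z_α = 2.326 (for α = 0.01, one-sided)
z_β = 0.583 (for power = 0.72)
d = 0.58

n = ((2.326 + 0.583) / 0.58)²
n = (5.016)²
n ≈ 25.16
Round up to the next whole number: n = 26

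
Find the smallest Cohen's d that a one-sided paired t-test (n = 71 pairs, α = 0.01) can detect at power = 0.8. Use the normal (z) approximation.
d ≈ 0.38

Minimum detectable effect (paired t-test, normal approximation):
d = (z_α + z_β) / √n
d = (2.326 + 0.842) / √71
d = 3.168 / 8.426
d ≈ 0.38

By Cohen's convention (0.2 small / 0.5 medium / 0.8 large): small effect.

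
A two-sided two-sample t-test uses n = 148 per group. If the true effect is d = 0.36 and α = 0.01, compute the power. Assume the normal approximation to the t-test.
Power ≈ 0.70

Power calculation (two-sample t-test, normal approximation):
z_β = d · √(n/2) - z_{α/2}
z_β = 0.36 · √(148/2) - 2.576
z_β = 0.36 · 8.602 - 2.576
z_β = 0.521

Power = Φ(z_β) = Φ(0.521) ≈ 0.699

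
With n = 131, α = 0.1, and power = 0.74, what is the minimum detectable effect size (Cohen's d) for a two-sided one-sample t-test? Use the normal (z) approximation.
d ≈ 0.20

Minimum detectable effect (one-sample t-test, normal approximation):
d = (z_{α/2} + z_β) / √n
d = (1.645 + 0.643) / √131
d = 2.288 / 11.446
d ≈ 0.20

By Cohen's convention (0.2 small / 0.5 medium / 0.8 large): small effect.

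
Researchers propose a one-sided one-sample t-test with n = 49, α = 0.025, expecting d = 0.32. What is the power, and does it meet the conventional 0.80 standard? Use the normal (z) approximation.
Power ≈ 0.61; the study is underpowered (power < 0.80)

Power calculation (one-sample t-test, normal approximation):
z_β = d · √n - z_α
z_β = 0.32 · √49 - 1.960
z_β = 0.32 · 7.000 - 1.960
z_β = 0.280

Power = Φ(z_β) = Φ(0.280) ≈ 0.610

Effect size d = 0.32 is small by Cohen's convention (0.2/0.5/0.8).

Threshold: power ≥ 0.80 is conventionally adequate.
Power ≈ 0.61 → the study is underpowered (power < 0.80).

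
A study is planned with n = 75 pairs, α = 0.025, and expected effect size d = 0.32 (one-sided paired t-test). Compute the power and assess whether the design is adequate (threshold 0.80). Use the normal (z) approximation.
Power ≈ 0.79; the study is underpowered (power < 0.80)

Power calculation (paired t-test, normal approximation):
z_β = d · √n - z_α
z_β = 0.32 · √75 - 1.960
z_β = 0.32 · 8.660 - 1.960
z_β = 0.811

Power = Φ(z_β) = Φ(0.811) ≈ 0.791

Effect size d = 0.32 is small by Cohen's convention (0.2/0.5/0.8).

Threshold: power ≥ 0.80 is conventionally adequate.
Power ≈ 0.79 → the study is underpowered (power < 0.80).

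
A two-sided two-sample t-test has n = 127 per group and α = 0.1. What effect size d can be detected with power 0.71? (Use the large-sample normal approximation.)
d ≈ 0.28

Minimum detectable effect (two-sample t-test, normal approximation):
d = (z_{α/2} + z_β) / √(n/2)
d = (1.645 + 0.553) / √(127/2)
d = 2.198 / 7.969
d ≈ 0.28

By Cohen's convention (0.2 small / 0.5 medium / 0.8 large): small effect.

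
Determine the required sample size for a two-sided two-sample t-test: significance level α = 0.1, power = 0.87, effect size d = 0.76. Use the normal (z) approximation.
n = 27 per group

Sample size formula (two-sample t-test, normal approximation):
n = 2 · ((z_{α/2} + z_β) / d)²

z_{α/2} = 1.645 (for α = 0.1, two-sided)
z_β = 1.126 (for power = 0.87)
d = 0.76

n = 2 · ((1.645 + 1.126) / 0.76)²
n = 2 · (3.646)²
n ≈ 26.59
Round up to the next whole number: n = 27 per group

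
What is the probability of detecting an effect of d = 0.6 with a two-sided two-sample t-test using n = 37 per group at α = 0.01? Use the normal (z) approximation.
Power ≈ 0.50

Power calculation (two-sample t-test, normal approximation):
z_β = d · √(n/2) - z_{α/2}
z_β = 0.6 · √(37/2) - 2.576
z_β = 0.6 · 4.301 - 2.576
z_β = 0.005

Power = Φ(z_β) = Φ(0.005) ≈ 0.502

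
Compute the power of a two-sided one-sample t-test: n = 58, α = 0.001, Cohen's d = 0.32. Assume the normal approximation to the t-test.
Power ≈ 0.20

Power calculation (one-sample t-test, normal approximation):
z_β = d · √n - z_{α/2}
z_β = 0.32 · √58 - 3.291
z_β = 0.32 · 7.616 - 3.291
z_β = -0.853

Power = Φ(z_β) = Φ(-0.853) ≈ 0.197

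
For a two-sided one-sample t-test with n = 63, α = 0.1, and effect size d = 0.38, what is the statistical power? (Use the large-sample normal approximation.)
Power ≈ 0.91

Power calculation (one-sample t-test, normal approximation):
z_β = d · √n - z_{α/2}
z_β = 0.38 · √63 - 1.645
z_β = 0.38 · 7.937 - 1.645
z_β = 1.371

Power = Φ(z_β) = Φ(1.371) ≈ 0.915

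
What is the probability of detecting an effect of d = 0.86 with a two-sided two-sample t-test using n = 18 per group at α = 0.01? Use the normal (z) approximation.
Power ≈ 0.50

Power calculation (two-sample t-test, normal approximation):
z_β = d · √(n/2) - z_{α/2}
z_β = 0.86 · √(18/2) - 2.576
z_β = 0.86 · 3.000 - 2.576
z_β = 0.004

Power = Φ(z_β) = Φ(0.004) ≈ 0.502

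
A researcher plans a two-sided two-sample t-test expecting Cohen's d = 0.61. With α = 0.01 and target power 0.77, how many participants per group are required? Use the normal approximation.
n = 60 per group

Sample size formula (two-sample t-test, normal approximation):
n = 2 · ((z_{α/2} + z_β) / d)²

z_{α/2} = 2.576 (for α = 0.01, two-sided)
z_β = 0.739 (for power = 0.77)
d = 0.61

n = 2 · ((2.576 + 0.739) / 0.61)²
n = 2 · (5.434)²
n ≈ 59.06
Round up to the next whole number: n = 60 per group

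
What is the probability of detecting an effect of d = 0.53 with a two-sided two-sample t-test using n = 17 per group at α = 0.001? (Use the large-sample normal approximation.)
Power ≈ 0.04

Power calculation (two-sample t-test, normal approximation):
z_β = d · √(n/2) - z_{α/2}
z_β = 0.53 · √(17/2) - 3.291
z_β = 0.53 · 2.915 - 3.291
z_β = -1.745

Power = Φ(z_β) = Φ(-1.745) ≈ 0.040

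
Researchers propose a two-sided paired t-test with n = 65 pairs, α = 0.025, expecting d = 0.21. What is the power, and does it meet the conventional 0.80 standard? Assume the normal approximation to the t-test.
Power ≈ 0.29; the study is underpowered (power < 0.80)

Power calculation (paired t-test, normal approximation):
z_β = d · √n - z_{α/2}
z_β = 0.21 · √65 - 2.241
z_β = 0.21 · 8.062 - 2.241
z_β = -0.548

Power = Φ(z_β) = Φ(-0.548) ≈ 0.292

Effect size d = 0.21 is small by Cohen's convention (0.2/0.5/0.8).

Threshold: power ≥ 0.80 is conventionally adequate.
Power ≈ 0.29 → the study is underpowered (power < 0.80).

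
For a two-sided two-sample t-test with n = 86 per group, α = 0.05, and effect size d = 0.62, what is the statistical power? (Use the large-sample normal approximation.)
Power ≈ 0.98

Power calculation (two-sample t-test, normal approximation):
z_β = d · √(n/2) - z_{α/2}
z_β = 0.62 · √(86/2) - 1.960
z_β = 0.62 · 6.557 - 1.960
z_β = 2.106

Power = Φ(z_β) = Φ(2.106) ≈ 0.982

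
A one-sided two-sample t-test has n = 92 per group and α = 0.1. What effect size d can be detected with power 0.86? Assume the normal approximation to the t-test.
d ≈ 0.35

Minimum detectable effect (two-sample t-test, normal approximation):
d = (z_α + z_β) / √(n/2)
d = (1.282 + 1.080) / √(92/2)
d = 2.362 / 6.782
d ≈ 0.35

By Cohen's convention (0.2 small / 0.5 medium / 0.8 large): small effect.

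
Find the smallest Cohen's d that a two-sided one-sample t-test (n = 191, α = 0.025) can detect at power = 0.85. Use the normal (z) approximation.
d ≈ 0.24

Minimum detectable effect (one-sample t-test, normal approximation):
d = (z_{α/2} + z_β) / √n
d = (2.241 + 1.036) / √191
d = 3.278 / 13.820
d ≈ 0.24

By Cohen's convention (0.2 small / 0.5 medium / 0.8 large): small effect.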